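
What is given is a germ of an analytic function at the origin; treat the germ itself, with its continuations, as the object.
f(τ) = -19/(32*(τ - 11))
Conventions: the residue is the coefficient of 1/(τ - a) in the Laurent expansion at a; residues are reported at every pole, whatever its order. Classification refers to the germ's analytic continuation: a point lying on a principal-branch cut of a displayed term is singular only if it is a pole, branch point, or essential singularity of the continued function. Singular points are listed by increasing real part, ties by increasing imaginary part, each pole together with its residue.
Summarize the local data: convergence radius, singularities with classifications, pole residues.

Radius of convergence at 0: 11.
At 11: a pole of order 1; residue -19/32.

Denominator factor (τ - 11): pole of order 1 at 11, modulus 11.
The radius of convergence is the smallest modulus among the singular points: 11.
At the order-1 pole 11 set g(τ) = (τ - (11))*f(τ) = -19/32.
Simple pole: residue = g(a) at a = 11, which is -19/32.


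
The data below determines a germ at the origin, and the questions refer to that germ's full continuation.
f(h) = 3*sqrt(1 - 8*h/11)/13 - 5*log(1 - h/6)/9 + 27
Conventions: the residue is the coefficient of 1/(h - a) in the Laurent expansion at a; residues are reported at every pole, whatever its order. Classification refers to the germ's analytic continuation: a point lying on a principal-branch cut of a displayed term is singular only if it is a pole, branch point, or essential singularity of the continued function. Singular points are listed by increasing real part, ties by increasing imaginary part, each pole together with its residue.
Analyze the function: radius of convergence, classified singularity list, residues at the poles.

Radius of convergence at 0: 11/8.
At 11/8: an algebraic (square-root) branch point.
At 6: a logarithmic branch point.

Branch term (-5/9)*log(1 - h/(6)): its argument vanishes at h = 6, a logarithmic branch point, modulus 6.
Branch term (3/13)*sqrt(1 - h/(11/8)): its argument vanishes at h = 11/8, a square-root branch point, modulus 11/8.
The radius of convergence is the smallest modulus among the singular points: 11/8.
List the singular points by increasing real part (a conjugate pair: the negative imaginary part first).


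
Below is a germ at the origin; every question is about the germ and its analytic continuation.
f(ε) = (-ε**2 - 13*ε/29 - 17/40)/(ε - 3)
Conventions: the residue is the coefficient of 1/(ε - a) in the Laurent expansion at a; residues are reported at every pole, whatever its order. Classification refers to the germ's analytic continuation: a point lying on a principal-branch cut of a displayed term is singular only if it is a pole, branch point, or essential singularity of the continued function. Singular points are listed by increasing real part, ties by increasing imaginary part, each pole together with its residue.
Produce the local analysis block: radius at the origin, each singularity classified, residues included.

Radius of convergence at 0: 3.
At 3: a pole of order 1; residue -12493/1160.

Denominator factor (ε - 3): pole of order 1 at 3, modulus 3.
The radius of convergence is the smallest modulus among the singular points: 3.
At the order-1 pole 3 set g(ε) = (ε - (3))*f(ε) = -ε**2 - 13*ε/29 - 17/40.
Simple pole: residue = g(a) at a = 3, which is -12493/1160.


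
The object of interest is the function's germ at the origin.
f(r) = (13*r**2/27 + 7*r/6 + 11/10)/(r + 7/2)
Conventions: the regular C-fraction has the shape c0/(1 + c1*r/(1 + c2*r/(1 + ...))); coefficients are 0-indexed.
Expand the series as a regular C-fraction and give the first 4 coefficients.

Taylor coefficients (expand at 0): a_0 = 11/35, a_1 = 179/735, a_2 = 3148/46305, a_3 = -6296/324135.
c0 = a_0 = 11/35. Peel one level at a time: if S = 1 + c*r/S' with S'(0) = 1, then c is the r-coefficient of S and S' = c*r/(S - 1).
S_1 = c0/f = 1 + (-179/231)*r + (1255/3267)*r^2 + ...; c1 = -179/231.
S_2 = c1*r/(S_1 - 1) = 1 + (8785/17721)*r + (409240/2595321)*r^2 + ...; c2 = 8785/17721.
S_3 = c2*r/(S_2 - 1) = 1 + (-900328/2830527)*r + ...; c3 = -900328/2830527.

The regular C-fraction coefficients are [11/35, -179/231, 8785/17721, -900328/2830527].


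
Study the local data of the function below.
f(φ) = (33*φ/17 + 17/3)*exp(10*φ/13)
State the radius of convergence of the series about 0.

The radius of convergence is infinite.

The factor exp(10*φ/13) is entire and contributes no finite singular point.
The polynomial part has no poles.
No finite singular points: the Taylor series at 0 converges everywhere.


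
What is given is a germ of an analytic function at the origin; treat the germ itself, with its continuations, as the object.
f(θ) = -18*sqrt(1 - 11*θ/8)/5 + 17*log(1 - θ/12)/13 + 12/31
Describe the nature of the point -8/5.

The point is a regular point.

There is no denominator, hence no pole anywhere.
Branch term log(1 - θ/(12)): argument at -8/5 is 17/15, nonzero, so -8/5 is not its branch point (a point on a principal cut is still regular for the continued germ).
Branch term sqrt(1 - θ/(8/11)): argument at -8/5 is 16/5, nonzero, so -8/5 is not its branch point (a point on a principal cut is still regular for the continued germ).
So the germ continues analytically to -8/5.


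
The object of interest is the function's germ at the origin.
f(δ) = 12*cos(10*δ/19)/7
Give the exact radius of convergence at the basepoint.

The radius of convergence is infinite.

The factor cos(10*δ/19) is entire and contributes no finite singular point.
The polynomial part has no poles.
No finite singular points: the Taylor series at 0 converges everywhere.


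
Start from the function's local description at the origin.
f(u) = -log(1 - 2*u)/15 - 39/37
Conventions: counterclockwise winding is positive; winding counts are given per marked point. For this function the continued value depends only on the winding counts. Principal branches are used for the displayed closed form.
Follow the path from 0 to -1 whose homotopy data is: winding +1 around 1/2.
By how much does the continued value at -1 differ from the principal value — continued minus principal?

Continued minus principal equals -(2/15)*pi*i.

The rational part is single-valued and drops out of the difference; each branch term changes only by its own monodromy.
(-1/15)*log(1 - u/(1/2)): each positive loop around 1/2 adds 2*pi*i to the log, so winding +1 contributes (-1/15)*(1)*2*pi*i = -(2/15)*pi*i.
Summing the contributions at u = -1 gives -(2/15)*pi*i.


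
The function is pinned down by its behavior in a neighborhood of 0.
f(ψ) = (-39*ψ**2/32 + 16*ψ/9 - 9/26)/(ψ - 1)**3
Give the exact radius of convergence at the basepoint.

Denominator factor (ψ - 1)^3: pole of order 3 at 1, modulus 1.
The radius of convergence is the smallest modulus among the singular points: 1.

The radius of convergence is 1.


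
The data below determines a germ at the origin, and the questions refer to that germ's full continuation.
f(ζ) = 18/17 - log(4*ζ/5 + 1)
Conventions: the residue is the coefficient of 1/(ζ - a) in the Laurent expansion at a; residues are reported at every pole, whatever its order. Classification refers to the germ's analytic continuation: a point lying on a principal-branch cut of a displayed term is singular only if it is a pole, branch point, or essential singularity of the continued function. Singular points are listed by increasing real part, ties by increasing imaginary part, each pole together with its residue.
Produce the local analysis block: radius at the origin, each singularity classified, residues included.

Radius of convergence at 0: 5/4.
At -5/4: a logarithmic branch point.

Branch term (-1)*log(1 - ζ/(-5/4)): its argument vanishes at ζ = -5/4, a logarithmic branch point, modulus 5/4.
The radius of convergence is the smallest modulus among the singular points: 5/4.


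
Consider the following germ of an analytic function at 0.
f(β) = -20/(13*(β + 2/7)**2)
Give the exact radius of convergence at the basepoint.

The radius of convergence is 2/7.

Denominator factor (β + 2/7)^2: pole of order 2 at -2/7, modulus 2/7.
The radius of convergence is the smallest modulus among the singular points: 2/7.


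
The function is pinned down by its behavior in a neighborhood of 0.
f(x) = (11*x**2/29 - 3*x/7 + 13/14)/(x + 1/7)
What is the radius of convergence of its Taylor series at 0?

Denominator factor (x + 1/7): pole of order 1 at -1/7, modulus 1/7.
The radius of convergence is the smallest modulus among the singular points: 1/7.

The radius of convergence is 1/7.


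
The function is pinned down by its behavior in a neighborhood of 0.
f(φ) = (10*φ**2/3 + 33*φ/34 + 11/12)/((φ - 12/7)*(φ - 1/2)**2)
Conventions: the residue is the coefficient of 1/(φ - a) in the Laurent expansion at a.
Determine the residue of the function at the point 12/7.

At the order-1 pole 12/7 set g(φ) = (φ - (12/7))*f(φ) = (10*φ**2/3 + 33*φ/34 + 11/12)/(φ - 1/2)**2.
Simple pole: residue = g(a) at a = 12/7, which is 123715/14739.

The residue is 123715/14739.


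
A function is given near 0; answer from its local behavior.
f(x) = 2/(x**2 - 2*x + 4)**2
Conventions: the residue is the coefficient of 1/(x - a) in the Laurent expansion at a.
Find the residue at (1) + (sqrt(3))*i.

The factor x**2 - 2*x + 4 splits as (x - a)(x - a') with a = (1) + (sqrt(3))*i, a' = (1) - (sqrt(3))*i. At the order-2 pole a set g(x) = (x - a)^2*f(x) = [2] / (x - a')^2.
Order-2 pole: residue = g'(a); g'((1) + (sqrt(3))*i) = -((1/18)*sqrt(3))*i, so the residue is -((1/18)*sqrt(3))*i.

The residue is -((1/18)*sqrt(3))*i.


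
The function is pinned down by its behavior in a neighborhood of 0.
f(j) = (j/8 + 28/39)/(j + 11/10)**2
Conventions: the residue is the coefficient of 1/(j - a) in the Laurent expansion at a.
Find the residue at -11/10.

At the order-2 pole -11/10 set g(j) = (j - (-11/10))^2*f(j) = j/8 + 28/39.
Order-2 pole: residue = g'(a); g'(-11/10) = 1/8, so the residue is 1/8.

The residue is 1/8.


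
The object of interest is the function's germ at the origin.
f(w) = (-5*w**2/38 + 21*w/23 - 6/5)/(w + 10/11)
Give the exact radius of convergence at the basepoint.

Denominator factor (w + 10/11): pole of order 1 at -10/11, modulus 10/11.
The radius of convergence is the smallest modulus among the singular points: 10/11.

The radius of convergence is 10/11.


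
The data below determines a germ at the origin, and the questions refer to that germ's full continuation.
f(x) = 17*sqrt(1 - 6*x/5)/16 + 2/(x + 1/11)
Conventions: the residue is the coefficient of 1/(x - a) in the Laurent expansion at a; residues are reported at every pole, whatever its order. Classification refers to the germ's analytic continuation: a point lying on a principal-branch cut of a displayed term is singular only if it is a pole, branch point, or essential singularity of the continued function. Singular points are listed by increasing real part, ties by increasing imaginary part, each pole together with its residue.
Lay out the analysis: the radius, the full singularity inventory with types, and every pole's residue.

Denominator factor (x + 1/11): pole of order 1 at -1/11, modulus 1/11.
Branch term (17/16)*sqrt(1 - x/(5/6)): its argument vanishes at x = 5/6, a square-root branch point, modulus 5/6.
The radius of convergence is the smallest modulus among the singular points: 1/11.
The branch term is analytic at -1/11 and contributes nothing to the residue; only the rational part matters.
At the order-1 pole -1/11 set g(x) = (x - (-1/11))*(rational part) = 2.
Simple pole: residue = g(a) at a = -1/11, which is 2.
List the singular points by increasing real part (a conjugate pair: the negative imaginary part first).

Radius of convergence at 0: 1/11.
At -1/11: a pole of order 1; residue 2.
At 5/6: an algebraic (square-root) branch point.


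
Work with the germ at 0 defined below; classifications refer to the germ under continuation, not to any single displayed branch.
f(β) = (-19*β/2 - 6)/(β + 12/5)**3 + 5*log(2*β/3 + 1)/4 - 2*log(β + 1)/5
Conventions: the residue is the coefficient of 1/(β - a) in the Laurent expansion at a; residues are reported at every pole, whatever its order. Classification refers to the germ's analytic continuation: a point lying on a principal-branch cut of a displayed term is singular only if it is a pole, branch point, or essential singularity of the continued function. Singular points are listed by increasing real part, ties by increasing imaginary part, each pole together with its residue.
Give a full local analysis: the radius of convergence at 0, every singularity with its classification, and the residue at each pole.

Denominator factor (β + 12/5)^3: pole of order 3 at -12/5, modulus 12/5.
Branch term (5/4)*log(1 - β/(-3/2)): its argument vanishes at β = -3/2, a logarithmic branch point, modulus 3/2.
Branch term (-2/5)*log(1 - β/(-1)): its argument vanishes at β = -1, a logarithmic branch point, modulus 1.
The radius of convergence is the smallest modulus among the singular points: 1.
The branch terms are analytic at -12/5 and contribute nothing to the residue; only the rational part matters.
At the order-3 pole -12/5 set g(β) = (β - (-12/5))^3*(rational part) = -19*β/2 - 6.
Order-3 pole: residue = g''(a)/2; g''(-12/5) = 0, so the residue is 0.
List the singular points by increasing real part (a conjugate pair: the negative imaginary part first).

Radius of convergence at 0: 1.
At -12/5: a pole of order 3; residue 0.
At -3/2: a logarithmic branch point.
At -1: a logarithmic branch point.


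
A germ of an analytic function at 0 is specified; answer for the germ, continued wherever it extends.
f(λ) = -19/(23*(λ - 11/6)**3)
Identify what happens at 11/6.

The denominator factor λ - 11/6 vanishes at 11/6 and appears to the power 3; the numerator there equals -19/23, nonzero, and no other factor vanishes.
Hence a pole whose order is the multiplicity, 3.

The point is a pole of order 3.


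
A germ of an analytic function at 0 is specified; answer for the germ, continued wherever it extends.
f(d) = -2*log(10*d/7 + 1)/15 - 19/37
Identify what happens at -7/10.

The term (-2/15)*log(1 - d/(-7/10)) has argument 1 - -7/10/(-7/10) = 0 at -7/10: a logarithmic (infinitely-sheeted) branch point; the remaining terms are analytic or single-valued there.

The point is a logarithmic branch point.


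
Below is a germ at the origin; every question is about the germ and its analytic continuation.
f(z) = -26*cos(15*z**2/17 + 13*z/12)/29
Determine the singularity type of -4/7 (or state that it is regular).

There is no denominator, hence no pole anywhere.
The factor cos(15*z**2/17 + 13*z/12) is entire.
So the germ continues analytically to -4/7.

The point is a regular point.


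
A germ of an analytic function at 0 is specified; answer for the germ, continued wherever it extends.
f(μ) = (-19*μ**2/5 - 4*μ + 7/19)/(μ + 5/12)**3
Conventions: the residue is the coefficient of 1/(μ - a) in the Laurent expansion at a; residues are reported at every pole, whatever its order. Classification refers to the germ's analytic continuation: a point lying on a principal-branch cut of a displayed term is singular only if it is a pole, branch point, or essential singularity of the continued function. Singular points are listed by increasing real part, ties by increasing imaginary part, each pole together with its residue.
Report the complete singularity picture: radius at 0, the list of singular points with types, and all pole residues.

Radius of convergence at 0: 5/12.
At -5/12: a pole of order 3; residue -19/5.

Denominator factor (μ + 5/12)^3: pole of order 3 at -5/12, modulus 5/12.
The radius of convergence is the smallest modulus among the singular points: 5/12.
At the order-3 pole -5/12 set g(μ) = (μ - (-5/12))^3*f(μ) = -19*μ**2/5 - 4*μ + 7/19.
Order-3 pole: residue = g''(a)/2; g''(-5/12) = -38/5, so the residue is -19/5.


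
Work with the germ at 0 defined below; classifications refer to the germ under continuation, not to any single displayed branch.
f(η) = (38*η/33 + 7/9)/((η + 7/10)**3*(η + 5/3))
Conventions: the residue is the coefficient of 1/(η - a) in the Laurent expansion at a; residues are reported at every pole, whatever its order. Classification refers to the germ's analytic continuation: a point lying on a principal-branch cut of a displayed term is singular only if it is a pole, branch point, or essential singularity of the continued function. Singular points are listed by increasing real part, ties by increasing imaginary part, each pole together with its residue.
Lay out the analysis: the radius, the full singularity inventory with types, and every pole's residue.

Radius of convergence at 0: 7/10.
At -5/3: a pole of order 1; residue 339000/268279.
At -7/10: a pole of order 3; residue -339000/268279.

Denominator factor (η + 5/3): pole of order 1 at -5/3, modulus 5/3.
Denominator factor (η + 7/10)^3: pole of order 3 at -7/10, modulus 7/10.
The radius of convergence is the smallest modulus among the singular points: 7/10.
At the order-1 pole -5/3 set g(η) = (η - (-5/3))*f(η) = (38*η/33 + 7/9)/(η + 7/10)**3.
Simple pole: residue = g(a) at a = -5/3, which is 339000/268279.
At the order-3 pole -7/10 set g(η) = (η - (-7/10))^3*f(η) = (38*η/33 + 7/9)/(η + 5/3).
Order-3 pole: residue = g''(a)/2; g''(-7/10) = -678000/268279, so the residue is -339000/268279.
List the singular points by increasing real part (a conjugate pair: the negative imaginary part first).


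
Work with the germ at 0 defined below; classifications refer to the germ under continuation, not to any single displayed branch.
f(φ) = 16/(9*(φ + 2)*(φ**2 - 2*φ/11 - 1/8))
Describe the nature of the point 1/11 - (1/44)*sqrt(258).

The denominator factor φ**2 - 2*φ/11 - 1/8 vanishes at 1/11 - (1/44)*sqrt(258) and appears to the power 1; the numerator there equals 16/9, nonzero, and no other factor vanishes.
Hence a pole whose order is the multiplicity, 1.

The point is a pole of order 1.


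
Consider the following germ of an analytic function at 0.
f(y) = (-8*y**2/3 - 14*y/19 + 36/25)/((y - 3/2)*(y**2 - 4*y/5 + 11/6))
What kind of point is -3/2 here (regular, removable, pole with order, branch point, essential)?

The point is a regular point.

Denominator factors: y**2 - 4*y/5 + 11/6 = 317/60 at y = -3/2; y - 3/2 = -3 at y = -3/2 — none vanishes.
So the germ continues analytically to -3/2.


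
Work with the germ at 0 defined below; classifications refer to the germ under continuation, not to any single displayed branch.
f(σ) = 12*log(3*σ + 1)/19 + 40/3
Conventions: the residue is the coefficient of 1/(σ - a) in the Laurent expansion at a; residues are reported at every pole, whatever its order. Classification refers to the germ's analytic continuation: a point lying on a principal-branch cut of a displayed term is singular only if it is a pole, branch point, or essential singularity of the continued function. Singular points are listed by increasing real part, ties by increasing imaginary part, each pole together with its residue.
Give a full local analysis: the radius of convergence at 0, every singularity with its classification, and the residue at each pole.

Radius of convergence at 0: 1/3.
At -1/3: a logarithmic branch point.

Branch term (12/19)*log(1 - σ/(-1/3)): its argument vanishes at σ = -1/3, a logarithmic branch point, modulus 1/3.
The radius of convergence is the smallest modulus among the singular points: 1/3.


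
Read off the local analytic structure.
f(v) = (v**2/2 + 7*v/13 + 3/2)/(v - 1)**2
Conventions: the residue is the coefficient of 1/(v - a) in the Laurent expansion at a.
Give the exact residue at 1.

The residue is 20/13.

At the order-2 pole 1 set g(v) = (v - (1))^2*f(v) = v**2/2 + 7*v/13 + 3/2.
Order-2 pole: residue = g'(a); g'(1) = 20/13, so the residue is 20/13.


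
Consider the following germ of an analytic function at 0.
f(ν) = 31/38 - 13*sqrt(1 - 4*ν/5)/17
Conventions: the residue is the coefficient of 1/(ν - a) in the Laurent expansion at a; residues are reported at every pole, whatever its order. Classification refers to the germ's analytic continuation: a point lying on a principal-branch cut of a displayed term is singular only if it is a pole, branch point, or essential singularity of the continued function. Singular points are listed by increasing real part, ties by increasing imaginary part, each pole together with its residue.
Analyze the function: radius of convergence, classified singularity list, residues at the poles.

Branch term (-13/17)*sqrt(1 - ν/(5/4)): its argument vanishes at ν = 5/4, a square-root branch point, modulus 5/4.
The radius of convergence is the smallest modulus among the singular points: 5/4.

Radius of convergence at 0: 5/4.
At 5/4: an algebraic (square-root) branch point.


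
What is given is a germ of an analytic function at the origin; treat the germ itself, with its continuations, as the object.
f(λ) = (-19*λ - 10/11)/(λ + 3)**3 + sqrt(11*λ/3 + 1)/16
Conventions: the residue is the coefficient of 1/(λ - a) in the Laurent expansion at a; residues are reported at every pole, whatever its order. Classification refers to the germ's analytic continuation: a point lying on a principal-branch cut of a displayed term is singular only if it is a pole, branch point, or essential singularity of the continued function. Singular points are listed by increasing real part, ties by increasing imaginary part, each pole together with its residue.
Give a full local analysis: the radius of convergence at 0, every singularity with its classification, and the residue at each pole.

Radius of convergence at 0: 3/11.
At -3: a pole of order 3; residue 0.
At -3/11: an algebraic (square-root) branch point.

Denominator factor (λ + 3)^3: pole of order 3 at -3, modulus 3.
Branch term (1/16)*sqrt(1 - λ/(-3/11)): its argument vanishes at λ = -3/11, a square-root branch point, modulus 3/11.
The radius of convergence is the smallest modulus among the singular points: 3/11.
The branch term is analytic at -3 and contributes nothing to the residue; only the rational part matters.
At the order-3 pole -3 set g(λ) = (λ - (-3))^3*(rational part) = -19*λ - 10/11.
Order-3 pole: residue = g''(a)/2; g''(-3) = 0, so the residue is 0.
List the singular points by increasing real part (a conjugate pair: the negative imaginary part first).


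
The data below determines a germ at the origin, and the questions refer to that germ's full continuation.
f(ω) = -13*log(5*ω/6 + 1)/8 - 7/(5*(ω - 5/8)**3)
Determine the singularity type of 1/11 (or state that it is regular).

Denominator factors: ω - 5/8 = -47/88 at ω = 1/11 — none vanishes.
Branch term log(1 - ω/(-6/5)): argument at 1/11 is 71/66, nonzero, so 1/11 is not its branch point (a point on a principal cut is still regular for the continued germ).
So the germ continues analytically to 1/11.

The point is a regular point.


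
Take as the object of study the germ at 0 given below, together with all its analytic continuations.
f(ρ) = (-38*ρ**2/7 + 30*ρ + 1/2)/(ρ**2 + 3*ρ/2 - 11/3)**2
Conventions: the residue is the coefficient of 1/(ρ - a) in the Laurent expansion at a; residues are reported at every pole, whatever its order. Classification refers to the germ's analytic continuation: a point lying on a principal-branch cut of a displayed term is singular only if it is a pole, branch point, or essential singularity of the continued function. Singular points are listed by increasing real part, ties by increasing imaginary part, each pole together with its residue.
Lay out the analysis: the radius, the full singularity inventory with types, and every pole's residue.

Radius of convergence at 0: -3/4 + (1/12)*sqrt(609).
At -3/4 - (1/12)*sqrt(609): a pole of order 2; residue -(704/288463)*sqrt(609).
At -3/4 + (1/12)*sqrt(609): a pole of order 2; residue (704/288463)*sqrt(609).

Denominator factor (ρ**2 + 3*ρ/2 - 11/3)^2: discriminant 203/12, real irrational roots -3/4 + (1/12)*sqrt(609) and -3/4 - (1/12)*sqrt(609); poles of order 2, moduli -3/4 + (1/12)*sqrt(609) and 3/4 + (1/12)*sqrt(609).
The radius of convergence is the smallest modulus among the singular points: -3/4 + (1/12)*sqrt(609).
The factor ρ**2 + 3*ρ/2 - 11/3 splits as (ρ - a)(ρ - a') with a = -3/4 - (1/12)*sqrt(609), a' = -3/4 + (1/12)*sqrt(609). At the order-2 pole a set g(ρ) = (ρ - a)^2*f(ρ) = [-38*ρ**2/7 + 30*ρ + 1/2] / (ρ - a')^2.
Order-2 pole: residue = g'(a); g'(-3/4 - (1/12)*sqrt(609)) = -(704/288463)*sqrt(609), so the residue is -(704/288463)*sqrt(609).
The factor ρ**2 + 3*ρ/2 - 11/3 splits as (ρ - a)(ρ - a') with a = -3/4 + (1/12)*sqrt(609), a' = -3/4 - (1/12)*sqrt(609). At the order-2 pole a set g(ρ) = (ρ - a)^2*f(ρ) = [-38*ρ**2/7 + 30*ρ + 1/2] / (ρ - a')^2.
Order-2 pole: residue = g'(a); g'(-3/4 + (1/12)*sqrt(609)) = (704/288463)*sqrt(609), so the residue is (704/288463)*sqrt(609).
List the singular points by increasing real part (a conjugate pair: the negative imaginary part first).


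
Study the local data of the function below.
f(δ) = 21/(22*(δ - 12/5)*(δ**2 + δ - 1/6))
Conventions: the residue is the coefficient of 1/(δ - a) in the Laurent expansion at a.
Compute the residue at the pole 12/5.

The residue is 1575/13189.

At the order-1 pole 12/5 set g(δ) = (δ - (12/5))*f(δ) = 21/(22*(δ**2 + δ - 1/6)).
Simple pole: residue = g(a) at a = 12/5, which is 1575/13189.


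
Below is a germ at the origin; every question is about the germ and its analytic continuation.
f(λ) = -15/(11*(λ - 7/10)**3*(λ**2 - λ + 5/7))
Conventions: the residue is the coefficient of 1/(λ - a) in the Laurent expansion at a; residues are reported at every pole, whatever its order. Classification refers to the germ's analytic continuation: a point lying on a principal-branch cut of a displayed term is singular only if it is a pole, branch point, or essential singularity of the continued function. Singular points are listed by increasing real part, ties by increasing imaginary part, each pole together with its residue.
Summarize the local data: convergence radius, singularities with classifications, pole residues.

Denominator factor (λ**2 - λ + 5/7): discriminant -13/7, complex-conjugate roots (1/2) + ((1/14)*sqrt(91))*i and (1/2) - ((1/14)*sqrt(91))*i; poles of order 1, moduli (1/7)*sqrt(35) and (1/7)*sqrt(35).
Denominator factor (λ - 7/10)^3: pole of order 3 at 7/10, modulus 7/10.
The radius of convergence is the smallest modulus among the singular points: 7/10.
The factor λ**2 - λ + 5/7 splits as (λ - a)(λ - a') with a = (1/2) - ((1/14)*sqrt(91))*i, a' = (1/2) + ((1/14)*sqrt(91))*i. At the order-1 pole a set g(λ) = (λ - a)*f(λ) = [-15/(11*(λ - 7/10)**3)] / (λ - a').
Simple pole: residue = g(a) at a = (1/2) - ((1/14)*sqrt(91))*i, which is (-885675000/483856747) - ((1392090000/6290137711)*sqrt(91))*i.
The factor λ**2 - λ + 5/7 splits as (λ - a)(λ - a') with a = (1/2) + ((1/14)*sqrt(91))*i, a' = (1/2) - ((1/14)*sqrt(91))*i. At the order-1 pole a set g(λ) = (λ - a)*f(λ) = [-15/(11*(λ - 7/10)**3)] / (λ - a').
Simple pole: residue = g(a) at a = (1/2) + ((1/14)*sqrt(91))*i, which is (-885675000/483856747) + ((1392090000/6290137711)*sqrt(91))*i.
At the order-3 pole 7/10 set g(λ) = (λ - (7/10))^3*f(λ) = -15/(11*(λ**2 - λ + 5/7)).
Order-3 pole: residue = g''(a)/2; g''(7/10) = 3542700000/483856747, so the residue is 1771350000/483856747.
List the singular points by increasing real part (a conjugate pair: the negative imaginary part first).

Radius of convergence at 0: 7/10.
At (1/2) - ((1/14)*sqrt(91))*i: a pole of order 1; residue (-885675000/483856747) - ((1392090000/6290137711)*sqrt(91))*i.
At (1/2) + ((1/14)*sqrt(91))*i: a pole of order 1; residue (-885675000/483856747) + ((1392090000/6290137711)*sqrt(91))*i.
At 7/10: a pole of order 3; residue 1771350000/483856747.


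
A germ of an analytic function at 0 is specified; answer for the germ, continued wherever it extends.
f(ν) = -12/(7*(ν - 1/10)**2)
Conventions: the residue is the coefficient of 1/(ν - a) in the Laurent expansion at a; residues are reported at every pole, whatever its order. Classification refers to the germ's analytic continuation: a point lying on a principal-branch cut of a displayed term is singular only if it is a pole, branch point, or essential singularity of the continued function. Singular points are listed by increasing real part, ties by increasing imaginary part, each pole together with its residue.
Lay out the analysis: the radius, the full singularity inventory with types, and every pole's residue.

Denominator factor (ν - 1/10)^2: pole of order 2 at 1/10, modulus 1/10.
The radius of convergence is the smallest modulus among the singular points: 1/10.
At the order-2 pole 1/10 set g(ν) = (ν - (1/10))^2*f(ν) = -12/7.
Order-2 pole: residue = g'(a); g'(1/10) = 0, so the residue is 0.

Radius of convergence at 0: 1/10.
At 1/10: a pole of order 2; residue 0.


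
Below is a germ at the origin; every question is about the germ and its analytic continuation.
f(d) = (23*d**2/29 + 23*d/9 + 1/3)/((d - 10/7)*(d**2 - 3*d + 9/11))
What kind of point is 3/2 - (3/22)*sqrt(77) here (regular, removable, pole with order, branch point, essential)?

The point is a pole of order 1.

The denominator factor d**2 - 3*d + 9/11 vanishes at 3/2 - (3/22)*sqrt(77) and appears to the power 1; the numerator there equals 6782/957 - (644/957)*sqrt(77), nonzero, and no other factor vanishes.
Hence a pole whose order is the multiplicity, 1.


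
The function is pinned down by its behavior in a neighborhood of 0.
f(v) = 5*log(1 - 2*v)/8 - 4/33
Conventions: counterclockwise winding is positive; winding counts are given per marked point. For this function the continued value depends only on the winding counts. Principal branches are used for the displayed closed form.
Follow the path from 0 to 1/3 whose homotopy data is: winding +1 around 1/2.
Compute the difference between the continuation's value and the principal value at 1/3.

Continued minus principal equals (5/4)*pi*i.

The rational part is single-valued and drops out of the difference; each branch term changes only by its own monodromy.
(5/8)*log(1 - v/(1/2)): each positive loop around 1/2 adds 2*pi*i to the log, so winding +1 contributes (5/8)*(1)*2*pi*i = (5/4)*pi*i.
Summing the contributions at v = 1/3 gives (5/4)*pi*i.


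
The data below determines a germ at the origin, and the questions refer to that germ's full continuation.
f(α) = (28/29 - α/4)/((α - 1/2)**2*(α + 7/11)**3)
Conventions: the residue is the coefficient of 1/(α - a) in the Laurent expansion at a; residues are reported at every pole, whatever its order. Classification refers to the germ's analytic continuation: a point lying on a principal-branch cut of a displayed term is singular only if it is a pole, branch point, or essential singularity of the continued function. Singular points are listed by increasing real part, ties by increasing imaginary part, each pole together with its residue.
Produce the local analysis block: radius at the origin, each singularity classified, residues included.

Denominator factor (α - 1/2)^2: pole of order 2 at 1/2, modulus 1/2.
Denominator factor (α + 7/11)^3: pole of order 3 at -7/11, modulus 7/11.
The radius of convergence is the smallest modulus among the singular points: 1/2.
At the order-3 pole -7/11 set g(α) = (α - (-7/11))^3*f(α) = (28/29 - α/4)/(α - 1/2)**2.
Order-3 pole: residue = g''(a)/2; g''(-7/11) = 7623968/2265625, so the residue is 3811984/2265625.
At the order-2 pole 1/2 set g(α) = (α - (1/2))^2*f(α) = (28/29 - α/4)/(α + 7/11)**3.
Order-2 pole: residue = g'(a); g'(1/2) = -3811984/2265625, so the residue is -3811984/2265625.
List the singular points by increasing real part (a conjugate pair: the negative imaginary part first).

Radius of convergence at 0: 1/2.
At -7/11: a pole of order 3; residue 3811984/2265625.
At 1/2: a pole of order 2; residue -3811984/2265625.


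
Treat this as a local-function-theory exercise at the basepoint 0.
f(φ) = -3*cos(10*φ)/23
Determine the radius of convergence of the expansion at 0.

The radius of convergence is infinite.

The factor cos(10*φ) is entire and contributes no finite singular point.
The polynomial part has no poles.
No finite singular points: the Taylor series at 0 converges everywhere.


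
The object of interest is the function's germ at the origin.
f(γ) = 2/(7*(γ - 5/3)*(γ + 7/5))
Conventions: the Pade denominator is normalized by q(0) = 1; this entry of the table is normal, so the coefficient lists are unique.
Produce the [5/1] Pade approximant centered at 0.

The Pade approximant has numerator coefficients [-6/49, -13548645/84351638, -1439100/42175819, -10125/155918, -303750/42175819, -2278125/84351638]; denominator coefficients [1, 171839221/120502340].

Taylor coefficients needed (expand at 0): a_0 = -6/49, a_1 = 24/1715, a_2 = -3246/60025, a_3 = 25584/2100875, a_4 = -1806486/73530625, a_5 = 20657544/2573571875, a_6 = -1031035326/90075015625.
Write the denominator as Q(γ) = 1 + q1*γ. Requiring Q*f - P = O(γ^7) with deg P <= 5 kills the coefficients of γ^6..γ^6 in Q*f:
  γ^6: a_6 + q1*a_5 = 0, i.e. -1031035326/90075015625 + (20657544/2573571875)*q1 = 0.
Solving this linear system: q1 = 171839221/120502340.
The numerator is Q*f truncated at degree 5: P0 = a_0 = -6/49; P1 = a_1 + q1*a_0 = -13548645/84351638; P2 = a_2 + q1*a_1 = -1439100/42175819; P3 = a_3 + q1*a_2 = -10125/155918; P4 = a_4 + q1*a_3 = -303750/42175819; P5 = a_5 + q1*a_4 = -2278125/84351638.


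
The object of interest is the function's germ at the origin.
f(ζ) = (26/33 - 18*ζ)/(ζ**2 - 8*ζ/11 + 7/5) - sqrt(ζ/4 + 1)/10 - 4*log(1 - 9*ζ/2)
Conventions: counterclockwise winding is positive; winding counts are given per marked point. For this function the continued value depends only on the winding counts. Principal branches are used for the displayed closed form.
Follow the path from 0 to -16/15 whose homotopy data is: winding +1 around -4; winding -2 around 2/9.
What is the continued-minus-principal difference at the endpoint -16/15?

Continued minus principal equals ((1/75)*sqrt(165)) + ((16)*pi)*i.

The rational part is single-valued and drops out of the difference; each branch term changes only by its own monodromy.
(-4)*log(1 - ζ/(2/9)): each positive loop around 2/9 adds 2*pi*i to the log, so winding -2 contributes (-4)*(-2)*2*pi*i = (16)*pi*i.
(-1/10)*sqrt(1 - ζ/(-4)): winding +1 is odd, the square root flips sign, contributing -2*(-1/10)*sqrt(1 - (-16/15)/(-4)) = -2*(-1/10)*sqrt(11/15) = (1/75)*sqrt(165).
Summing the contributions at ζ = -16/15 gives ((1/75)*sqrt(165)) + ((16)*pi)*i.


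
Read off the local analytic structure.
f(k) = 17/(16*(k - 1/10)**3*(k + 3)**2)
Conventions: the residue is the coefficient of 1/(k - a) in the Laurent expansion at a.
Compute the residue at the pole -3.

The residue is -31875/923521.

At the order-2 pole -3 set g(k) = (k - (-3))^2*f(k) = 17/(16*(k - 1/10)**3).
Order-2 pole: residue = g'(a); g'(-3) = -31875/923521, so the residue is -31875/923521.


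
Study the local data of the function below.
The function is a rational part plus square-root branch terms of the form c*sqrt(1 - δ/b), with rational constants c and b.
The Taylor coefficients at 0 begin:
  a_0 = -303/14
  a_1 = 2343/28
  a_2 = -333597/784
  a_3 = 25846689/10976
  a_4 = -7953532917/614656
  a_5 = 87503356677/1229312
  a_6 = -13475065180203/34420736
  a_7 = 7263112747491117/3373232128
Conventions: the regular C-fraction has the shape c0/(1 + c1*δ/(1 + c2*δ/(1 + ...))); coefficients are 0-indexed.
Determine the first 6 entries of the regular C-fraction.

Taylor coefficients (read off): a_0 = -303/14, a_1 = 2343/28, a_2 = -333597/784, a_3 = 25846689/10976, a_4 = -7953532917/614656, a_5 = 87503356677/1229312.
c0 = a_0 = -303/14. Peel one level at a time: if S = 1 + c*δ/S' with S'(0) = 1, then c is the δ-coefficient of S and S' = c*δ/(S - 1).
S_1 = c0/f = 1 + (781/202)*δ + (-2691645/571256)*δ^2 + ...; c1 = 781/202.
S_2 = c1*δ/(S_1 - 1) = 1 + (244695/200788)*δ + (-9027205/3952144)*δ^2 + ...; c2 = 244695/200788.
S_3 = c2*δ/(S_2 - 1) = 1 + (16577231/8844612)*δ + (55498237399/15518183184)*δ^2 + ...; c3 = 16577231/8844612.
S_4 = c3*δ/(S_3 - 1) = 1 + (-3546692039/1858738812)*δ + (-663594613/3562179856)*δ^2 + ...; c4 = -3546692039/1858738812.
S_5 = c4*δ/(S_4 - 1) = 1 + (-26461366239/271038114796)*δ + ...; c5 = -26461366239/271038114796.

The regular C-fraction coefficients are [-303/14, 781/202, 244695/200788, 16577231/8844612, -3546692039/1858738812, -26461366239/271038114796].


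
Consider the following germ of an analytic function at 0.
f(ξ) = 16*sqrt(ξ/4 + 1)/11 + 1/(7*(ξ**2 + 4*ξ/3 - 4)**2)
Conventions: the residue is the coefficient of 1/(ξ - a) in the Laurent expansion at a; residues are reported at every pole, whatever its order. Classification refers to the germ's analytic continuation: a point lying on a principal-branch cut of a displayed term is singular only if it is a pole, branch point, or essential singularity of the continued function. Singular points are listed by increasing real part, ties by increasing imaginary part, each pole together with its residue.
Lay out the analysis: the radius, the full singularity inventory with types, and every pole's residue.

Radius of convergence at 0: -2/3 + (2/3)*sqrt(10).
At -4: an algebraic (square-root) branch point.
At -2/3 - (2/3)*sqrt(10): a pole of order 2; residue (27/22400)*sqrt(10).
At -2/3 + (2/3)*sqrt(10): a pole of order 2; residue -(27/22400)*sqrt(10).

Denominator factor (ξ**2 + 4*ξ/3 - 4)^2: discriminant 160/9, real irrational roots -2/3 + (2/3)*sqrt(10) and -2/3 - (2/3)*sqrt(10); poles of order 2, moduli -2/3 + (2/3)*sqrt(10) and 2/3 + (2/3)*sqrt(10).
Branch term (16/11)*sqrt(1 - ξ/(-4)): its argument vanishes at ξ = -4, a square-root branch point, modulus 4.
The radius of convergence is the smallest modulus among the singular points: -2/3 + (2/3)*sqrt(10).
The branch term is analytic at -2/3 - (2/3)*sqrt(10) and contributes nothing to the residue; only the rational part matters.
The factor ξ**2 + 4*ξ/3 - 4 splits as (ξ - a)(ξ - a') with a = -2/3 - (2/3)*sqrt(10), a' = -2/3 + (2/3)*sqrt(10). At the order-2 pole a set g(ξ) = (ξ - a)^2*(rational part) = [1/7] / (ξ - a')^2.
Order-2 pole: residue = g'(a); g'(-2/3 - (2/3)*sqrt(10)) = (27/22400)*sqrt(10), so the residue is (27/22400)*sqrt(10).
The branch term is analytic at -2/3 + (2/3)*sqrt(10) and contributes nothing to the residue; only the rational part matters.
The factor ξ**2 + 4*ξ/3 - 4 splits as (ξ - a)(ξ - a') with a = -2/3 + (2/3)*sqrt(10), a' = -2/3 - (2/3)*sqrt(10). At the order-2 pole a set g(ξ) = (ξ - a)^2*(rational part) = [1/7] / (ξ - a')^2.
Order-2 pole: residue = g'(a); g'(-2/3 + (2/3)*sqrt(10)) = -(27/22400)*sqrt(10), so the residue is -(27/22400)*sqrt(10).
List the singular points by increasing real part (a conjugate pair: the negative imaginary part first).


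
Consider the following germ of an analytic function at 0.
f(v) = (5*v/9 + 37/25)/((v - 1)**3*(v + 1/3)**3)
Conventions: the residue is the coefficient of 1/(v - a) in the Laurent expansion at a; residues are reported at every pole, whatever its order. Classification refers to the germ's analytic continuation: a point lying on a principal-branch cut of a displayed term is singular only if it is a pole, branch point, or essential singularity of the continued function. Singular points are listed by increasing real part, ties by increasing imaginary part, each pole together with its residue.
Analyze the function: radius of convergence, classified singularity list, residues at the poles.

Radius of convergence at 0: 1/3.
At -1/3: a pole of order 3; residue -7587/3200.
At 1: a pole of order 3; residue 7587/3200.

Denominator factor (v + 1/3)^3: pole of order 3 at -1/3, modulus 1/3.
Denominator factor (v - 1)^3: pole of order 3 at 1, modulus 1.
The radius of convergence is the smallest modulus among the singular points: 1/3.
At the order-3 pole -1/3 set g(v) = (v - (-1/3))^3*f(v) = (5*v/9 + 37/25)/(v - 1)**3.
Order-3 pole: residue = g''(a)/2; g''(-1/3) = -7587/1600, so the residue is -7587/3200.
At the order-3 pole 1 set g(v) = (v - (1))^3*f(v) = (5*v/9 + 37/25)/(v + 1/3)**3.
Order-3 pole: residue = g''(a)/2; g''(1) = 7587/1600, so the residue is 7587/3200.
List the singular points by increasing real part (a conjugate pair: the negative imaginary part first).
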